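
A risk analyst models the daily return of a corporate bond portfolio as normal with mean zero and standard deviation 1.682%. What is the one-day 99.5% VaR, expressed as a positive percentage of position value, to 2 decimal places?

4.33%

At 99.5% one-sided, z = 2.576.
VaR = z·σ = 2.576 × 1.682% = 4.333%.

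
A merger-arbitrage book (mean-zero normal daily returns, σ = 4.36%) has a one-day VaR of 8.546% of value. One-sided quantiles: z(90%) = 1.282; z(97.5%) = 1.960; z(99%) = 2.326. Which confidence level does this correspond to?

97.5%

Implied z = VaR/σ = 8.546 / 4.36 = 1.960.
This matches z(97.5%) = 1.960.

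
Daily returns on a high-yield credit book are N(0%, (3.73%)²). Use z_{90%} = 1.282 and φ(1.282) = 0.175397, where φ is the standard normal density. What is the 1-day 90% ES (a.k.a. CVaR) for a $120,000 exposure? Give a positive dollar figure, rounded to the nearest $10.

Tail multiplier: φ(z)/(1−α) = 0.175397 / 0.1 = 1.754.
ES = 3.73% × 1.754 = 6.542%.
On $120,000: 0.06542 × $120,000 = $7,850.

$7,850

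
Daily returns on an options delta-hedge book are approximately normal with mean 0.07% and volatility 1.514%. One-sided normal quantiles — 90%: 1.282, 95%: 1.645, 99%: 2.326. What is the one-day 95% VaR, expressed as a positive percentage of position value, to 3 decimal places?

2.421%

VaR = −μ + z·σ = −(0.07%) + 1.645 × 1.514% = 2.421%.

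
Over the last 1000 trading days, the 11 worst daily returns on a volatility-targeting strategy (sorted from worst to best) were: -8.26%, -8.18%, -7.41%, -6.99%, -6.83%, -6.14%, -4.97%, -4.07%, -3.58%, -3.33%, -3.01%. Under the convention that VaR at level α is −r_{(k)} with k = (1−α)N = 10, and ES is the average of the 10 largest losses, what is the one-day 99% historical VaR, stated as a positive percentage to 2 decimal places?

k = 10; the 10th lowest return is -3.33%, so VaR = 3.33%.

3.33%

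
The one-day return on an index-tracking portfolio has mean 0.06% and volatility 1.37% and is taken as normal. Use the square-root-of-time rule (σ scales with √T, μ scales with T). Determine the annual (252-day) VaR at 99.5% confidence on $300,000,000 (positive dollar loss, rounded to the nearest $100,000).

At 99.5%, z = 2.576.
σ_{252d} = 1.37% × √252 = 21.748%; μ_{252d} = 252 × 0.06% = 15.120%.
VaR = −(15.120%) + 2.576 × 21.748% = 40.903%.
On $300,000,000: 0.40903 × $300,000,000 = $122,709,000.

$122,700,000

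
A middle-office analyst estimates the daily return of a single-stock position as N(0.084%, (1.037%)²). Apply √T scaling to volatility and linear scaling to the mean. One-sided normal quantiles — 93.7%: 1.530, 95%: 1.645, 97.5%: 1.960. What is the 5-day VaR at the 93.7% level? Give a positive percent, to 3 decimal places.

3.128%

σ_{5d} = 1.037% × √5 = 2.319%; μ_{5d} = 5 × 0.084% = 0.420%.
VaR = −(0.420%) + 1.530 × 2.319% = 3.128%.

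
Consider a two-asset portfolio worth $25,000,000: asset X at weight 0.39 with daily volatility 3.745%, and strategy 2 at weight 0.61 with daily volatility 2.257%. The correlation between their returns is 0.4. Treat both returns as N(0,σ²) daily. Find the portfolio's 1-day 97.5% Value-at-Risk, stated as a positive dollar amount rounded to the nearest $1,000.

σ_p² = 0.39²·3.745² + 0.61²·2.257² + 2·0.4·0.39·0.61·3.745·2.257 = 5.6374 (%²).
σ_p = √5.6374 = 2.374%.
At 97.5%, z = 1.960.
VaR = 1.960 × 2.374% = 4.653%; on $25,000,000 that is $1,163,250.

$1,163,000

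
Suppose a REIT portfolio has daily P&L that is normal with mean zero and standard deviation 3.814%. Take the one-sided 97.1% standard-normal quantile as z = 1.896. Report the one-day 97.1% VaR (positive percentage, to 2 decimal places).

VaR = z·σ = 1.896 × 3.814% = 7.231%.

7.23%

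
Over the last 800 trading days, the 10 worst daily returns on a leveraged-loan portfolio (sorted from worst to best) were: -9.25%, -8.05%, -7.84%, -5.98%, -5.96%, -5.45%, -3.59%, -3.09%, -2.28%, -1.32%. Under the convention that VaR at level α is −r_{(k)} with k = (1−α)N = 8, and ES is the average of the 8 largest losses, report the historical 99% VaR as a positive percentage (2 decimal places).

3.09%

k = 8; the 8th lowest return is -3.09%, so VaR = 3.09%.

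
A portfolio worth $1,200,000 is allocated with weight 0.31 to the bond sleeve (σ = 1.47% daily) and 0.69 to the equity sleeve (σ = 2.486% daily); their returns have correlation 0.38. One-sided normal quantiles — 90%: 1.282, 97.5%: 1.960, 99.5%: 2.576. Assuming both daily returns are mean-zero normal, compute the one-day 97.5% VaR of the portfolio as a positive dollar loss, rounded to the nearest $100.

$45,500

σ_p² = 0.31²·1.47² + 0.69²·2.486² + 2·0.38·0.31·0.69·1.47·2.486 = 3.7441 (%²).
σ_p = √3.7441 = 1.935%.
VaR = 1.960 × 1.935% = 3.793%; on $1,200,000 that is $45,516.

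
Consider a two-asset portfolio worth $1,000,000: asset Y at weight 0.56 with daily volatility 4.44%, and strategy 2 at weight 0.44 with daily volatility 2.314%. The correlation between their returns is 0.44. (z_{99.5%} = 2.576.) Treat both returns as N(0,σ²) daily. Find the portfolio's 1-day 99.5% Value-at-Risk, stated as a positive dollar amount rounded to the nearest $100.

σ_p² = 0.56²·4.44² + 0.44²·2.314² + 2·0.44·0.56·0.44·4.44·2.314 = 9.4466 (%²).
σ_p = √9.4466 = 3.074%.
VaR = 2.576 × 3.074% = 7.919%; on $1,000,000 that is $79,190.

$79,200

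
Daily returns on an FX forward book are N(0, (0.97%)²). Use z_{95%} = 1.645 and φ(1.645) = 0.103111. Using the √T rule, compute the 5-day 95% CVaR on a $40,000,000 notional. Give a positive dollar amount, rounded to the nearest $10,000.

σ_{5d} = 0.97% × √5 = 2.169%.
ES multiplier = φ(z)/(1−α) = 0.103111/0.05 = 2.062.
ES = 2.169% × 2.062 = 4.472%; on $40,000,000: $1,788,800.

$1,790,000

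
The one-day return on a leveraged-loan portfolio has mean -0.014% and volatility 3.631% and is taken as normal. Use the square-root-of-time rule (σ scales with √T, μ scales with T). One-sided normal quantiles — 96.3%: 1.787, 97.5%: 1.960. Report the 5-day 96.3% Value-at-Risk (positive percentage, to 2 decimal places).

σ_{5d} = 3.631% × √5 = 8.119%; μ_{5d} = 5 × -0.014% = -0.070%.
VaR = −(-0.070%) + 1.787 × 8.119% = 14.579%.

14.58%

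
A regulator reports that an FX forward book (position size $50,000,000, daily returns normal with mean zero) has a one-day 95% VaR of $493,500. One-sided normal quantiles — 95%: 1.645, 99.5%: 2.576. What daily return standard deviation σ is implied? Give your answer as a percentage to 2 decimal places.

VaR as a fraction: $493,500 / $50,000,000 = 0.987%.
σ = VaR / z = 0.987% / 1.645 = 0.600%.

0.60%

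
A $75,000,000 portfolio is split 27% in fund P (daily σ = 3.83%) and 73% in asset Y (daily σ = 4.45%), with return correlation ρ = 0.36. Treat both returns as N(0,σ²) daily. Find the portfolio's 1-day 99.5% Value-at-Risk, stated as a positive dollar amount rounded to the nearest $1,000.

$7,239,000

σ_p² = 0.27²·3.83² + 0.73²·4.45² + 2·0.36·0.27·0.73·3.83·4.45 = 14.0408 (%²).
σ_p = √14.0408 = 3.747%.
At 99.5%, z = 2.576.
VaR = 2.576 × 3.747% = 9.652%; on $75,000,000 that is $7,239,000.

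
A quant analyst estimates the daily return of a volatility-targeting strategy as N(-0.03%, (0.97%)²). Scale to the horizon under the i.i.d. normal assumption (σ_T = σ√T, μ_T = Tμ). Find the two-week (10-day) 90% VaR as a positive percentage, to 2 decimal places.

At 90%, z = 1.282.
σ_{10d} = 0.97% × √10 = 3.067%; μ_{10d} = 10 × -0.03% = -0.300%.
VaR = −(-0.300%) + 1.282 × 3.067% = 4.232%.

4.23%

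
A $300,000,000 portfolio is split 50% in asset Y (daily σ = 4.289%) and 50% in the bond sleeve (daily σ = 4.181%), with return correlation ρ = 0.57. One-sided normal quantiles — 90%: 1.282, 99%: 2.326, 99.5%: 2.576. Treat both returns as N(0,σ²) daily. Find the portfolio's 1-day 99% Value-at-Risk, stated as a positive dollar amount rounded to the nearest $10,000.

$26,180,000

σ_p² = 0.5²·4.289² + 0.5²·4.181² + 2·0.57·0.5·0.5·4.289·4.181 = 14.0798 (%²).
σ_p = √14.0798 = 3.752%.
VaR = 2.326 × 3.752% = 8.727%; on $300,000,000 that is $26,181,000.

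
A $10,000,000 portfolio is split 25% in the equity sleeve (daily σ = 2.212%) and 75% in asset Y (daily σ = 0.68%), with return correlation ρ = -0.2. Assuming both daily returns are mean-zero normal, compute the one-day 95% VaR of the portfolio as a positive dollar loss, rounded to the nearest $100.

σ_p² = 0.25²·2.212² + 0.75²·0.68² + 2·-0.2·0.25·0.75·2.212·0.68 = 0.4531 (%²).
σ_p = √0.4531 = 0.673%.
At 95%, z = 1.645.
VaR = 1.645 × 0.673% = 1.107%; on $10,000,000 that is $110,700.

$110,700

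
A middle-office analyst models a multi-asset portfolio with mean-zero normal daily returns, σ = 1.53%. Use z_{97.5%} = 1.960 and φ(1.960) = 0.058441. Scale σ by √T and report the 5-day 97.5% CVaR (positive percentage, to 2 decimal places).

σ_{5d} = 1.53% × √5 = 3.421%.
ES multiplier = φ(z)/(1−α) = 0.058441/0.025 = 2.338.
ES = 3.421% × 2.338 = 7.998%.

8.00%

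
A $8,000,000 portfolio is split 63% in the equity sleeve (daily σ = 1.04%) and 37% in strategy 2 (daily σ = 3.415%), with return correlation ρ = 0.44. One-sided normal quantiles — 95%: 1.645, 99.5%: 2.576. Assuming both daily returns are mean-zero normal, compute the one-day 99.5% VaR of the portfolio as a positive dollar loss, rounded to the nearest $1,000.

σ_p² = 0.63²·1.04² + 0.37²·3.415² + 2·0.44·0.63·0.37·1.04·3.415 = 2.7544 (%²).
σ_p = √2.7544 = 1.660%.
VaR = 2.576 × 1.660% = 4.276%; on $8,000,000 that is $342,080.

$342,000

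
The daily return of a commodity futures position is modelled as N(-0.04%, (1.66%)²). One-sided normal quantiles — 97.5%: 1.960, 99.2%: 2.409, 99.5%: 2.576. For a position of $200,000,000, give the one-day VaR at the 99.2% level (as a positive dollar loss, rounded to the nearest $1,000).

VaR = −μ + z·σ = −(-0.04%) + 2.409 × 1.66% = 4.039%.
On $200,000,000: 0.04039 × $200,000,000 = $8,078,000.

$8,078,000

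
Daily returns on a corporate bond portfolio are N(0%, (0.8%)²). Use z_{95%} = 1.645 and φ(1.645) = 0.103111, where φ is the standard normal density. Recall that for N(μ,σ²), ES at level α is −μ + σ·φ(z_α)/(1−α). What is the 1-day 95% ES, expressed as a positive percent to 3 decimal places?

Tail multiplier: φ(z)/(1−α) = 0.103111 / 0.05 = 2.062.
ES = 0.8% × 2.062 = 1.650%.

1.650%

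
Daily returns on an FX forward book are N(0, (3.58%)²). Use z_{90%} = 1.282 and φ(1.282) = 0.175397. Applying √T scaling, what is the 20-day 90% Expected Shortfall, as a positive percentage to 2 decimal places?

28.08%

σ_{20d} = 3.58% × √20 = 16.010%.
ES multiplier = φ(z)/(1−α) = 0.175397/0.1 = 1.754.
ES = 16.010% × 1.754 = 28.082%.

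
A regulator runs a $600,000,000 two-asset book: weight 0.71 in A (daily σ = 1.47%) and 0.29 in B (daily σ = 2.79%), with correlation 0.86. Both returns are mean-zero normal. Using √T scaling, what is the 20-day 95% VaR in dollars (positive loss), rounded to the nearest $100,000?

$78,900,000

σ_p = √(0.71²·1.47² + 0.29²·2.79² + 2·0.86·0.71·0.29·1.47·2.79) = 1.788%.
σ_{20d} = 1.788% × √20 = 7.996%.
z(95%) = 1.645.
VaR = 1.645 × 7.996% = 13.153%; on $600,000,000 that is $78,918,000.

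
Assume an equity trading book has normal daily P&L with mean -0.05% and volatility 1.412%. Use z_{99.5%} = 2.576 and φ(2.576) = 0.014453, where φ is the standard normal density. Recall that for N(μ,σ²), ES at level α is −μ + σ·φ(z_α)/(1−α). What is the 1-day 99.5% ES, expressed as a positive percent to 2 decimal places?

4.13%

Tail multiplier: φ(z)/(1−α) = 0.014453 / 0.005 = 2.891.
ES = −(-0.05%) + 1.412% × 2.891 = 4.132%.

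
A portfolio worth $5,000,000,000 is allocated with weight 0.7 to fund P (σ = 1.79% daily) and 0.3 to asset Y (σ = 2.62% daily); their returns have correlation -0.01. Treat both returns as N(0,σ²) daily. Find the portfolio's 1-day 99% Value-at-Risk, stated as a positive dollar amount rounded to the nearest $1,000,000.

σ_p² = 0.7²·1.79² + 0.3²·2.62² + 2·-0.01·0.7·0.3·1.79·2.62 = 2.1681 (%²).
σ_p = √2.1681 = 1.472%.
At 99%, z = 2.326.
VaR = 2.326 × 1.472% = 3.424%; on $5,000,000,000 that is $171,200,000.

$171,000,000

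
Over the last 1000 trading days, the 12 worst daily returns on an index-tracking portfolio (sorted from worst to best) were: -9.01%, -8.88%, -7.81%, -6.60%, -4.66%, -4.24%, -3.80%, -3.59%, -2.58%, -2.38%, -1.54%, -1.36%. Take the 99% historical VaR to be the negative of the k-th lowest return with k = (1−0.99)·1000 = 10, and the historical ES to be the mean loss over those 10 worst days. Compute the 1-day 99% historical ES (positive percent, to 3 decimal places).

The 10 worst returns sum to -53.55%.
ES = −(-53.55%) / 10 = 5.355%.

5.355%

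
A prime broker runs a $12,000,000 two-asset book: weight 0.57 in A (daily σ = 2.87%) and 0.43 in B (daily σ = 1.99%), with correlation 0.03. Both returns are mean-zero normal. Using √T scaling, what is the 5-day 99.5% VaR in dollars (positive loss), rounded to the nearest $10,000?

$1,290,000

σ_p = √(0.57²·2.87² + 0.43²·1.99² + 2·0.03·0.57·0.43·2.87·1.99) = 1.869%.
σ_{5d} = 1.869% × √5 = 4.179%.
z(99.5%) = 2.576.
VaR = 2.576 × 4.179% = 10.765%; on $12,000,000 that is $1,291,800.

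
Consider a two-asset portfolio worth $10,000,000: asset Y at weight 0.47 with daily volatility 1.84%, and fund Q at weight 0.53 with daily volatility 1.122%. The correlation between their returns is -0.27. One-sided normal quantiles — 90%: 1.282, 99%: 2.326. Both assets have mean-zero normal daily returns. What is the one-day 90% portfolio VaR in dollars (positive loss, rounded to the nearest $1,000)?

σ_p² = 0.47²·1.84² + 0.53²·1.122² + 2·-0.27·0.47·0.53·1.84·1.122 = 0.8238 (%²).
σ_p = √0.8238 = 0.908%.
VaR = 1.282 × 0.908% = 1.164%; on $10,000,000 that is $116,400.

$116,000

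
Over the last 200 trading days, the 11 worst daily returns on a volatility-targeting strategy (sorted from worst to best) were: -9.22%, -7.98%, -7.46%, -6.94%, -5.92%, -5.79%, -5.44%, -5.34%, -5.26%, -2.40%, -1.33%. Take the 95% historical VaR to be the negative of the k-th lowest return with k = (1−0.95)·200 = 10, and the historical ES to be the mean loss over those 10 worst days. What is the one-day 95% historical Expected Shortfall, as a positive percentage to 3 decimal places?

6.175%

The 10 worst returns sum to -61.75%.
ES = −(-61.75%) / 10 = 6.175%.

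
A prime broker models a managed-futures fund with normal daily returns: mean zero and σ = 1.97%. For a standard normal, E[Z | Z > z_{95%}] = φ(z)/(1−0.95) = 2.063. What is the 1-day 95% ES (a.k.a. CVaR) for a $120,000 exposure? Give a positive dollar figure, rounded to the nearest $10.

ES = 1.97% × 2.063 = 4.064%.
On $120,000: 0.04064 × $120,000 = $4,877.

$4,880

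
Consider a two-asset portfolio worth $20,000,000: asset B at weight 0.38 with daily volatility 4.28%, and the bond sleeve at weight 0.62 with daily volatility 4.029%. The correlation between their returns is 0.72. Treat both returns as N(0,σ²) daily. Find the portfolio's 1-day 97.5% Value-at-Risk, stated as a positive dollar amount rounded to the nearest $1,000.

$1,505,000

σ_p² = 0.38²·4.28² + 0.62²·4.029² + 2·0.72·0.38·0.62·4.28·4.029 = 14.7354 (%²).
σ_p = √14.7354 = 3.839%.
At 97.5%, z = 1.960.
VaR = 1.960 × 3.839% = 7.524%; on $20,000,000 that is $1,504,800.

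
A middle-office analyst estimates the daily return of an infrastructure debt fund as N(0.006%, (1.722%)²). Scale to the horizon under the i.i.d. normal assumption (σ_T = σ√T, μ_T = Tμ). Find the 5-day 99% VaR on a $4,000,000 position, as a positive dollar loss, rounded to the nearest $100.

$357,100

At 99%, z = 2.326.
σ_{5d} = 1.722% × √5 = 3.851%; μ_{5d} = 5 × 0.006% = 0.030%.
VaR = −(0.030%) + 2.326 × 3.851% = 8.927%.
On $4,000,000: 0.08927 × $4,000,000 = $357,080.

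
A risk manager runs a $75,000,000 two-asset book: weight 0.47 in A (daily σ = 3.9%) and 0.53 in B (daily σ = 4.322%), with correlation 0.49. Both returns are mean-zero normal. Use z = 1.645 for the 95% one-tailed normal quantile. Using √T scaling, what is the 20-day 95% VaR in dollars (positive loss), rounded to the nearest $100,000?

σ_p = √(0.47²·3.9² + 0.53²·4.322² + 2·0.49·0.47·0.53·3.9·4.322) = 3.567%.
σ_{20d} = 3.567% × √20 = 15.952%.
VaR = 1.645 × 15.952% = 26.241%; on $75,000,000 that is $19,680,750.

$19,700,000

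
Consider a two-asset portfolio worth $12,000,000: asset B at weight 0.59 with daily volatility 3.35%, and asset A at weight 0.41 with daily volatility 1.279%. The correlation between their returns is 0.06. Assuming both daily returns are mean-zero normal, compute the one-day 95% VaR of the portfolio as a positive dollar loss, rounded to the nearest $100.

σ_p² = 0.59²·3.35² + 0.41²·1.279² + 2·0.06·0.59·0.41·3.35·1.279 = 4.3059 (%²).
σ_p = √4.3059 = 2.075%.
At 95%, z = 1.645.
VaR = 1.645 × 2.075% = 3.413%; on $12,000,000 that is $409,560.

$409,600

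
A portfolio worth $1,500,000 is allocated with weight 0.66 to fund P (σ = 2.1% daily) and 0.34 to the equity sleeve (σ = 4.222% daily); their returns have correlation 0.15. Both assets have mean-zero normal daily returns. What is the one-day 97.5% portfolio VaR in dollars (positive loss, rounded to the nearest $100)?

$62,900

σ_p² = 0.66²·2.1² + 0.34²·4.222² + 2·0.15·0.66·0.34·2.1·4.222 = 4.5785 (%²).
σ_p = √4.5785 = 2.140%.
At 97.5%, z = 1.960.
VaR = 1.960 × 2.140% = 4.194%; on $1,500,000 that is $62,910.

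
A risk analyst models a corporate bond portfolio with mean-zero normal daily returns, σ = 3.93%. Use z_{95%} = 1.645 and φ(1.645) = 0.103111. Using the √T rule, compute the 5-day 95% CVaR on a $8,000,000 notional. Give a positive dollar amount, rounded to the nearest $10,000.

σ_{5d} = 3.93% × √5 = 8.788%.
ES multiplier = φ(z)/(1−α) = 0.103111/0.05 = 2.062.
ES = 8.788% × 2.062 = 18.121%; on $8,000,000: $1,449,680.

$1,450,000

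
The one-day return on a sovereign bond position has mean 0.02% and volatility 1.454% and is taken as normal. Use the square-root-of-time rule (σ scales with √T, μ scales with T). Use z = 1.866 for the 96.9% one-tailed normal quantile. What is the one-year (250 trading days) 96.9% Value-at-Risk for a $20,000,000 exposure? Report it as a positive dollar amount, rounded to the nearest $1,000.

$7,580,000

σ_{250d} = 1.454% × √250 = 22.990%; μ_{250d} = 250 × 0.02% = 5.000%.
VaR = −(5.000%) + 1.866 × 22.990% = 37.899%.
On $20,000,000: 0.37899 × $20,000,000 = $7,579,800.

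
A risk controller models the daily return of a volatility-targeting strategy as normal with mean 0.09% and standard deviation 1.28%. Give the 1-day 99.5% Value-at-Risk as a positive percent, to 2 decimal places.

3.21%

At 99.5% one-sided, z = 2.576.
VaR = −μ + z·σ = −(0.09%) + 2.576 × 1.28% = 3.207%.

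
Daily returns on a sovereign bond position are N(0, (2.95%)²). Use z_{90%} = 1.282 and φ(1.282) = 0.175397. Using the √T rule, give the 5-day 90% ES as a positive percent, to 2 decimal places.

σ_{5d} = 2.95% × √5 = 6.596%.
ES multiplier = φ(z)/(1−α) = 0.175397/0.1 = 1.754.
ES = 6.596% × 1.754 = 11.569%.

11.57%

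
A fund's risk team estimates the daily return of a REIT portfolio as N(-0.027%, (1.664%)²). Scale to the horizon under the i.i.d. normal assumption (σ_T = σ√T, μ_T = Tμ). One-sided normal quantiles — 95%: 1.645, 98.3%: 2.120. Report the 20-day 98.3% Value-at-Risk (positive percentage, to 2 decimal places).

σ_{20d} = 1.664% × √20 = 7.442%; μ_{20d} = 20 × -0.027% = -0.540%.
VaR = −(-0.540%) + 2.120 × 7.442% = 16.317%.

16.32%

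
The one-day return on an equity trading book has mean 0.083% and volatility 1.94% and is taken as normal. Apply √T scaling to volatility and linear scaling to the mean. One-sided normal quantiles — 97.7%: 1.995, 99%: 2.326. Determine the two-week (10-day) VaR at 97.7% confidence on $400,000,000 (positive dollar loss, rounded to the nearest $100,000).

σ_{10d} = 1.94% × √10 = 6.135%; μ_{10d} = 10 × 0.083% = 0.830%.
VaR = −(0.830%) + 1.995 × 6.135% = 11.409%.
On $400,000,000: 0.11409 × $400,000,000 = $45,636,000.

$45,600,000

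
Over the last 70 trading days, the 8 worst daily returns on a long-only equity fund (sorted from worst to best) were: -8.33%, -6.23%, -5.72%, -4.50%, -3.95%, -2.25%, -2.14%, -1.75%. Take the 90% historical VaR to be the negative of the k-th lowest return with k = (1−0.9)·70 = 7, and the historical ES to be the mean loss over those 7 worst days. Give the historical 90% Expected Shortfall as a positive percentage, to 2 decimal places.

The 7 worst returns sum to -33.12%.
ES = −(-33.12%) / 7 = 4.7314…% ≈ 4.73%.

4.73%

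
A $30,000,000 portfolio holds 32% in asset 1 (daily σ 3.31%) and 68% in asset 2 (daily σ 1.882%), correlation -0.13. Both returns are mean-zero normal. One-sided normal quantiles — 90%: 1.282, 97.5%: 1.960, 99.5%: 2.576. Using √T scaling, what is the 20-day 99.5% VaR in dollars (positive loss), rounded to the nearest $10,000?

$5,360,000

σ_p = √(0.32²·3.31² + 0.68²·1.882² + 2·-0.13·0.32·0.68·3.31·1.882) = 1.552%.
σ_{20d} = 1.552% × √20 = 6.941%.
VaR = 2.576 × 6.941% = 17.880%; on $30,000,000 that is $5,364,000.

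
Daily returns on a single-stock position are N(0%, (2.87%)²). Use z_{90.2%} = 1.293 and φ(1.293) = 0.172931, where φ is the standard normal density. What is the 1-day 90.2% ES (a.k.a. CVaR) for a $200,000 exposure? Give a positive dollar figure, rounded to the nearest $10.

Tail multiplier: φ(z)/(1−α) = 0.172931 / 0.098 = 1.765.
ES = 2.87% × 1.765 = 5.066%.
On $200,000: 0.05066 × $200,000 = $10,132.

$10,130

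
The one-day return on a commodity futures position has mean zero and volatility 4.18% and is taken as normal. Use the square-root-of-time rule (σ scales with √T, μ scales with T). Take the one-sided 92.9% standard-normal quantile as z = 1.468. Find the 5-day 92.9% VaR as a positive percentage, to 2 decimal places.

σ_{5d} = 4.18% × √5 = 9.347%.
VaR = 1.468 × 9.347% = 13.721%.

13.72%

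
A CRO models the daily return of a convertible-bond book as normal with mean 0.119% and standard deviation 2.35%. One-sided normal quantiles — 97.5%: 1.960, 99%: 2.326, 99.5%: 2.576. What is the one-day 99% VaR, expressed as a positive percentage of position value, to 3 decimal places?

VaR = −μ + z·σ = −(0.119%) + 2.326 × 2.35% = 5.347%.

5.347%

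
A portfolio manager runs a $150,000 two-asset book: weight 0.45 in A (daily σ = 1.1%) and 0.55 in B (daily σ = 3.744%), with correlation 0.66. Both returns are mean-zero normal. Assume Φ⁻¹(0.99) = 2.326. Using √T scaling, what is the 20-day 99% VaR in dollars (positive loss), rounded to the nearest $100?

$37,700

σ_p = √(0.45²·1.1² + 0.55²·3.744² + 2·0.66·0.45·0.55·1.1·3.744) = 2.415%.
σ_{20d} = 2.415% × √20 = 10.800%.
VaR = 2.326 × 10.800% = 25.121%; on $150,000 that is $37,682.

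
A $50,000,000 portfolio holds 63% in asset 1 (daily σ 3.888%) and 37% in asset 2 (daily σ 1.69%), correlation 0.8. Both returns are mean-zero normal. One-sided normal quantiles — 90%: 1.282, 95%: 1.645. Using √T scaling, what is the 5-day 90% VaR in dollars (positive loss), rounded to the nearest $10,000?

$4,260,000

σ_p = √(0.63²·3.888² + 0.37²·1.69² + 2·0.8·0.63·0.37·3.888·1.69) = 2.973%.
σ_{5d} = 2.973% × √5 = 6.648%.
VaR = 1.282 × 6.648% = 8.523%; on $50,000,000 that is $4,261,500.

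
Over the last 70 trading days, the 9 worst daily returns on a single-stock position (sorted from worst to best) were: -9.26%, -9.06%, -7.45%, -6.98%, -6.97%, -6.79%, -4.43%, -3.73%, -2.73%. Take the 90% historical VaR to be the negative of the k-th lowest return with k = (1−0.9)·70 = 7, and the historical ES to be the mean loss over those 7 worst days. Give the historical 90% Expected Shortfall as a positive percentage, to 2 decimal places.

7.28%

The 7 worst returns sum to -50.94%.
ES = −(-50.94%) / 7 = 7.2771…% ≈ 7.28%.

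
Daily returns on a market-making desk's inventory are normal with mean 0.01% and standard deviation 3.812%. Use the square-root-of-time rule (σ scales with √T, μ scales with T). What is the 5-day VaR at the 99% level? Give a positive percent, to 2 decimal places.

19.78%

At 99%, z = 2.326.
σ_{5d} = 3.812% × √5 = 8.524%; μ_{5d} = 5 × 0.01% = 0.050%.
VaR = −(0.050%) + 2.326 × 8.524% = 19.777%.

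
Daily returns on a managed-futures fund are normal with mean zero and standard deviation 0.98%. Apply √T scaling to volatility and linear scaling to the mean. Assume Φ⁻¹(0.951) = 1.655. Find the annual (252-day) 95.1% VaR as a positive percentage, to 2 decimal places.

25.75%

σ_{252d} = 0.98% × √252 = 15.557%.
VaR = 1.655 × 15.557% = 25.747%.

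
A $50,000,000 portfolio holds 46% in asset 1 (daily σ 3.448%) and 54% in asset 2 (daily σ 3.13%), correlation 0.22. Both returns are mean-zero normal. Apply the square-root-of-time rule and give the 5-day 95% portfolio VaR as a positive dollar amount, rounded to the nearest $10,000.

$4,710,000

σ_p = √(0.46²·3.448² + 0.54²·3.13² + 2·0.22·0.46·0.54·3.448·3.13) = 2.560%.
σ_{5d} = 2.560% × √5 = 5.724%.
z(95%) = 1.645.
VaR = 1.645 × 5.724% = 9.416%; on $50,000,000 that is $4,708,000.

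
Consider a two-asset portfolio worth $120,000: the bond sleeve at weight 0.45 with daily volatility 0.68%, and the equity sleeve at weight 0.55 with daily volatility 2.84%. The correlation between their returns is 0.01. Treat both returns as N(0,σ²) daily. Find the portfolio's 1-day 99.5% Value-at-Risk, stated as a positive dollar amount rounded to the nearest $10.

σ_p² = 0.45²·0.68² + 0.55²·2.84² + 2·0.01·0.45·0.55·0.68·2.84 = 2.5430 (%²).
σ_p = √2.5430 = 1.595%.
At 99.5%, z = 2.576.
VaR = 2.576 × 1.595% = 4.109%; on $120,000 that is $4,931.

$4,930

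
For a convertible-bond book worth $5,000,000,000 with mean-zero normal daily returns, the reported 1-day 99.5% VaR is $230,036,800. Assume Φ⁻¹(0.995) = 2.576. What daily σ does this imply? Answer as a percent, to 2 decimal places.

VaR as a fraction: $230,036,800 / $5,000,000,000 = 4.601%.
σ = VaR / z = 4.601% / 2.576 = 1.786%.

1.79%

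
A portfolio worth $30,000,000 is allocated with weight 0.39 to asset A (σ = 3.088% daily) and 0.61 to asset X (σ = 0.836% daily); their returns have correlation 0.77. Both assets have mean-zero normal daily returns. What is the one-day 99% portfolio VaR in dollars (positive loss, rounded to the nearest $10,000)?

$1,140,000

σ_p² = 0.39²·3.088² + 0.61²·0.836² + 2·0.77·0.39·0.61·3.088·0.836 = 2.6562 (%²).
σ_p = √2.6562 = 1.630%.
At 99%, z = 2.326.
VaR = 2.326 × 1.630% = 3.791%; on $30,000,000 that is $1,137,300.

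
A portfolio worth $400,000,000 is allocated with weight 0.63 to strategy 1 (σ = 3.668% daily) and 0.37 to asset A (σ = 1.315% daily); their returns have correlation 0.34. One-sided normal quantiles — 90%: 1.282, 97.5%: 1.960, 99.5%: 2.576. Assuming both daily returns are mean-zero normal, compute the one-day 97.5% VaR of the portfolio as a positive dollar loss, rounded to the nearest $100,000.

$19,700,000

σ_p² = 0.63²·3.668² + 0.37²·1.315² + 2·0.34·0.63·0.37·3.668·1.315 = 6.3413 (%²).
σ_p = √6.3413 = 2.518%.
VaR = 1.960 × 2.518% = 4.935%; on $400,000,000 that is $19,740,000.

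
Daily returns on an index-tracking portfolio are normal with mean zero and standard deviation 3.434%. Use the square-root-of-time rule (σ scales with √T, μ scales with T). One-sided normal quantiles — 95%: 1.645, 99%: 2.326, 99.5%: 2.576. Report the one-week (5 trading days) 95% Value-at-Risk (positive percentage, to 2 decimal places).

σ_{5d} = 3.434% × √5 = 7.679%.
VaR = 1.645 × 7.679% = 12.632%.

12.63%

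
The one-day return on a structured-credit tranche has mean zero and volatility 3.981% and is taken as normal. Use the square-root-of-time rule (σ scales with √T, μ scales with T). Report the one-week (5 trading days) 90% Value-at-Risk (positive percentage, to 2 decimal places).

11.41%

At 90%, z = 1.282.
σ_{5d} = 3.981% × √5 = 8.902%.
VaR = 1.282 × 8.902% = 11.412%.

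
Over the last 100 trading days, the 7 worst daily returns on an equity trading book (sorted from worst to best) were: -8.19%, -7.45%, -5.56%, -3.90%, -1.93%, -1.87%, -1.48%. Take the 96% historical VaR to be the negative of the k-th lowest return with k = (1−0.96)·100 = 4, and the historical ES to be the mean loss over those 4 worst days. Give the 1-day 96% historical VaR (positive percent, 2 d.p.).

3.90%

k = 4; the 4th lowest return is -3.90%, so VaR = 3.90%.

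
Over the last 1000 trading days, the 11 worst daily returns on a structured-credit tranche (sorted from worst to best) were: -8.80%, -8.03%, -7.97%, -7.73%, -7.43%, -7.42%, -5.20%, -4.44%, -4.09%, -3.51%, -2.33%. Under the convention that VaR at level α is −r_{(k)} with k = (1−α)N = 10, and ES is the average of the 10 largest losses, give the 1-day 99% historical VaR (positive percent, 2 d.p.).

3.51%

k = 10; the 10th lowest return is -3.51%, so VaR = 3.51%.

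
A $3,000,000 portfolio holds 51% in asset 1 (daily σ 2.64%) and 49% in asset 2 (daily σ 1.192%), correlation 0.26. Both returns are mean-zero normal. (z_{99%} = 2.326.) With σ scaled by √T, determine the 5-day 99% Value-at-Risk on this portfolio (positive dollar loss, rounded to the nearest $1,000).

σ_p = √(0.51²·2.64² + 0.49²·1.192² + 2·0.26·0.51·0.49·2.64·1.192) = 1.601%.
σ_{5d} = 1.601% × √5 = 3.580%.
VaR = 2.326 × 3.580% = 8.327%; on $3,000,000 that is $249,810.

$250,000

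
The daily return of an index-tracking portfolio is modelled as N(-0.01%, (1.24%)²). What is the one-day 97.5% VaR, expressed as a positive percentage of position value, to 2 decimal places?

2.44%

At 97.5% one-sided, z = 1.960.
VaR = −μ + z·σ = −(-0.01%) + 1.960 × 1.24% = 2.440%.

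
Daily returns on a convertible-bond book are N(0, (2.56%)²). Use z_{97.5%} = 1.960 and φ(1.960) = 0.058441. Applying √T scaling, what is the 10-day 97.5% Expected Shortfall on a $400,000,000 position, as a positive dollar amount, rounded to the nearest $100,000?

σ_{10d} = 2.56% × √10 = 8.095%.
ES multiplier = φ(z)/(1−α) = 0.058441/0.025 = 2.338.
ES = 8.095% × 2.338 = 18.926%; on $400,000,000: $75,704,000.

$75,700,000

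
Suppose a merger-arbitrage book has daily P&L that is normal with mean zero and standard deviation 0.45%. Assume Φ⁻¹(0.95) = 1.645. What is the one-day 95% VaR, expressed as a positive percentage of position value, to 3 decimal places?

0.740%

VaR = z·σ = 1.645 × 0.45% = 0.740%.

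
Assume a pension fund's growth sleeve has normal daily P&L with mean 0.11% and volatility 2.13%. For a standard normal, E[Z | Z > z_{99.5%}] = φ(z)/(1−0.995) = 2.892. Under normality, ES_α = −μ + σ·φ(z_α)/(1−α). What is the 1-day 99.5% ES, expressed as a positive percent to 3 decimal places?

6.050%

ES = −(0.11%) + 2.13% × 2.892 = 6.050%.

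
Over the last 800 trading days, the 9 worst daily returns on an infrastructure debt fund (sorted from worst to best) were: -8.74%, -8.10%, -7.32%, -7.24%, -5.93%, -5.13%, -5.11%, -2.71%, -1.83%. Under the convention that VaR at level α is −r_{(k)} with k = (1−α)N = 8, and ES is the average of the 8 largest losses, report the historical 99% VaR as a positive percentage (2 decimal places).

k = 8; the 8th lowest return is -2.71%, so VaR = 2.71%.

2.71%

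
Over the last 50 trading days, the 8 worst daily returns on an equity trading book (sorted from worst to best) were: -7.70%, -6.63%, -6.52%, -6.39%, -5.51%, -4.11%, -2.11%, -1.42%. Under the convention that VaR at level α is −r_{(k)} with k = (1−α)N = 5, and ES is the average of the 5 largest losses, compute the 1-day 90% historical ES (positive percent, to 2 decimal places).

The 5 worst returns sum to -32.75%.
ES = −(-32.75%) / 5 = 6.55%.

6.55%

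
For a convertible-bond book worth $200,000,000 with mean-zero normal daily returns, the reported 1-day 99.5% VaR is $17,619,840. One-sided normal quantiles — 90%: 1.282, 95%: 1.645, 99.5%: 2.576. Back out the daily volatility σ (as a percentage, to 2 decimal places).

VaR as a fraction: $17,619,840 / $200,000,000 = 8.810%.
σ = VaR / z = 8.810% / 2.576 = 3.420%.

3.42%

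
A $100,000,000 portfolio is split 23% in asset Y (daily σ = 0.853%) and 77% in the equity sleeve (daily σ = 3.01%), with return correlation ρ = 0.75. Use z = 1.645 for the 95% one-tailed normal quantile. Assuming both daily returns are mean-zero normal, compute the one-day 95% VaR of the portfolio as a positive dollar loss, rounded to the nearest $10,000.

σ_p² = 0.23²·0.853² + 0.77²·3.01² + 2·0.75·0.23·0.77·0.853·3.01 = 6.0923 (%²).
σ_p = √6.0923 = 2.468%.
VaR = 1.645 × 2.468% = 4.060%; on $100,000,000 that is $4,060,000.

$4,060,000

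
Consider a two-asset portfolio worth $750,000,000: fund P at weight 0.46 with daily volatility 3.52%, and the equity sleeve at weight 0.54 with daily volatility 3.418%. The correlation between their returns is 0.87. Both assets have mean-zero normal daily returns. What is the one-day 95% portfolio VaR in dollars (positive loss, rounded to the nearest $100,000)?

$41,300,000

σ_p² = 0.46²·3.52² + 0.54²·3.418² + 2·0.87·0.46·0.54·3.52·3.418 = 11.2286 (%²).
σ_p = √11.2286 = 3.351%.
At 95%, z = 1.645.
VaR = 1.645 × 3.351% = 5.512%; on $750,000,000 that is $41,340,000.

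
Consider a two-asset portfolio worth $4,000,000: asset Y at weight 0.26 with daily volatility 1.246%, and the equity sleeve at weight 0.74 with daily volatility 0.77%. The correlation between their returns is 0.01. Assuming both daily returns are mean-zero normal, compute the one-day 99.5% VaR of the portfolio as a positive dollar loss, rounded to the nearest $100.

$67,800

σ_p² = 0.26²·1.246² + 0.74²·0.77² + 2·0.01·0.26·0.74·1.246·0.77 = 0.4333 (%²).
σ_p = √0.4333 = 0.658%.
At 99.5%, z = 2.576.
VaR = 2.576 × 0.658% = 1.695%; on $4,000,000 that is $67,800.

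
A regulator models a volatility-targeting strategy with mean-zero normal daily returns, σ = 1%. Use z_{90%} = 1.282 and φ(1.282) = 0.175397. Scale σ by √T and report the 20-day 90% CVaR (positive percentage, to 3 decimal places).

7.844%

σ_{20d} = 1% × √20 = 4.472%.
ES multiplier = φ(z)/(1−α) = 0.175397/0.1 = 1.754.
ES = 4.472% × 1.754 = 7.844%.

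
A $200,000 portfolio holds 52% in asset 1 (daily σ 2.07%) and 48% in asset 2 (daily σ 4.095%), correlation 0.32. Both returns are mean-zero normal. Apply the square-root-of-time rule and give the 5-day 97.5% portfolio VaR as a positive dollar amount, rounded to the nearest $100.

σ_p = √(0.52²·2.07² + 0.48²·4.095² + 2·0.32·0.52·0.48·2.07·4.095) = 2.525%.
σ_{5d} = 2.525% × √5 = 5.646%.
z(97.5%) = 1.960.
VaR = 1.960 × 5.646% = 11.066%; on $200,000 that is $22,132.

$22,100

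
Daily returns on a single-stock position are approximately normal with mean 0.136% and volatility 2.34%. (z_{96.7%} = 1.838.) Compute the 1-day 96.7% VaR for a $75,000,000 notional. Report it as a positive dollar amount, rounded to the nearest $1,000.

$3,124,000

VaR = −μ + z·σ = −(0.136%) + 1.838 × 2.34% = 4.165%.
On $75,000,000: 0.04165 × $75,000,000 = $3,123,750.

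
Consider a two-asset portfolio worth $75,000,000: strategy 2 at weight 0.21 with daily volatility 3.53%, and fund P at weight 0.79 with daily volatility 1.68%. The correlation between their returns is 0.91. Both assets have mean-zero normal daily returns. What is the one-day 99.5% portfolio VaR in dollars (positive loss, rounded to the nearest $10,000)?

σ_p² = 0.21²·3.53² + 0.79²·1.68² + 2·0.91·0.21·0.79·3.53·1.68 = 4.1016 (%²).
σ_p = √4.1016 = 2.025%.
At 99.5%, z = 2.576.
VaR = 2.576 × 2.025% = 5.216%; on $75,000,000 that is $3,912,000.

$3,910,000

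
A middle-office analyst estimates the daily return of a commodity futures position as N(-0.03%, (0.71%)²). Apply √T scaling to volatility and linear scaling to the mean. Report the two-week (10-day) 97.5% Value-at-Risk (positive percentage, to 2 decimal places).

At 97.5%, z = 1.960.
σ_{10d} = 0.71% × √10 = 2.245%; μ_{10d} = 10 × -0.03% = -0.300%.
VaR = −(-0.300%) + 1.960 × 2.245% = 4.700%.

4.70%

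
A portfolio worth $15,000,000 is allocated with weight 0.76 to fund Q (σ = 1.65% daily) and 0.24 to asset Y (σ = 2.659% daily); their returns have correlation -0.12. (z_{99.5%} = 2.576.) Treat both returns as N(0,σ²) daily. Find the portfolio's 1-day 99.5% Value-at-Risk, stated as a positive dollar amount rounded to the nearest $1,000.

σ_p² = 0.76²·1.65² + 0.24²·2.659² + 2·-0.12·0.76·0.24·1.65·2.659 = 1.7877 (%²).
σ_p = √1.7877 = 1.337%.
VaR = 2.576 × 1.337% = 3.444%; on $15,000,000 that is $516,600.

$517,000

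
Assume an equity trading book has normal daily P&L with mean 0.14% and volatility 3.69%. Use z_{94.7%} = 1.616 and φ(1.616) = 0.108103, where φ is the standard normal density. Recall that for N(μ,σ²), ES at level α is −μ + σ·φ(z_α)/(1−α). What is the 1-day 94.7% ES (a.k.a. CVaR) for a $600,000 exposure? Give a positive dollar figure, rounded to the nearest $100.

$44,300

Tail multiplier: φ(z)/(1−α) = 0.108103 / 0.053 = 2.040.
ES = −(0.14%) + 3.69% × 2.040 = 7.388%.
On $600,000: 0.07388 × $600,000 = $44,328.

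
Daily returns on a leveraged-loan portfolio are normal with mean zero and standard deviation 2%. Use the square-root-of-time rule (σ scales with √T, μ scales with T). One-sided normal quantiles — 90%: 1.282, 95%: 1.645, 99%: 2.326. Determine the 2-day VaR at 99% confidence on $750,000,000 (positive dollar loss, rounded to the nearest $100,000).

σ_{2d} = 2% × √2 = 2.828%.
VaR = 2.326 × 2.828% = 6.578%.
On $750,000,000: 0.06578 × $750,000,000 = $49,335,000.

$49,300,000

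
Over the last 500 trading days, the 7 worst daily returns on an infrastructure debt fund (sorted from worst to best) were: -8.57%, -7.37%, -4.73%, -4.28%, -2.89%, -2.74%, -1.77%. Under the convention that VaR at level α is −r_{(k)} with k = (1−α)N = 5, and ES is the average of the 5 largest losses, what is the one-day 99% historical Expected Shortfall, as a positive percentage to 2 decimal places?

The 5 worst returns sum to -27.84%.
ES = −(-27.84%) / 5 = 5.568% ≈ 5.57%.

5.57%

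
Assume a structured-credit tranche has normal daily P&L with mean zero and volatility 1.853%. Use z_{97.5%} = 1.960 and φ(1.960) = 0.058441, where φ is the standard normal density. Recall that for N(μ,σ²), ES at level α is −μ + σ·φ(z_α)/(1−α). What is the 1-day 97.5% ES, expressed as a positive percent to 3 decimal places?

Tail multiplier: φ(z)/(1−α) = 0.058441 / 0.025 = 2.338.
ES = 1.853% × 2.338 = 4.332%.

4.332%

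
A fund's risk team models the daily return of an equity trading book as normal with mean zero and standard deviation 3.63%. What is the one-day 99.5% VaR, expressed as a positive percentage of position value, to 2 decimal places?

At 99.5% one-sided, z = 2.576.
VaR = z·σ = 2.576 × 3.63% = 9.351%.

9.35%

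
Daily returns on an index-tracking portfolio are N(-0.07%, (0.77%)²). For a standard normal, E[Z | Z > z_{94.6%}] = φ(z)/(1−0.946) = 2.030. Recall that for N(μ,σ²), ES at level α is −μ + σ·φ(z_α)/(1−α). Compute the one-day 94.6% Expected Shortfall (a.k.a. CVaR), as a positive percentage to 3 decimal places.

ES = −(-0.07%) + 0.77% × 2.030 = 1.633%.

1.633%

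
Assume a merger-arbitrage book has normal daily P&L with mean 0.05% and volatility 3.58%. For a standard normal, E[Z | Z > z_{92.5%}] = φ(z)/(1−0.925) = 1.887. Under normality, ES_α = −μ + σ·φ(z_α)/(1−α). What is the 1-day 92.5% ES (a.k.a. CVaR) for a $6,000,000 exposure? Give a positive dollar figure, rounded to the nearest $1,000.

ES = −(0.05%) + 3.58% × 1.887 = 6.705%.
On $6,000,000: 0.06705 × $6,000,000 = $402,300.

$402,000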